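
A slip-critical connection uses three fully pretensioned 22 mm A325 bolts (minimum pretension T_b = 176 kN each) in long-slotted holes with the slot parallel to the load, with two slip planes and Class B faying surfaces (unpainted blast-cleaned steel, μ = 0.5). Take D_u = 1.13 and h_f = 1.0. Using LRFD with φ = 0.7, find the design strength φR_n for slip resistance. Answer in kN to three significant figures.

R_n = μ · D_u · h_f · T_b · n_s · n_b = 0.5 × 1.13 × 1.0 × 176 × 2 × 3 = 596.6 kN.
Design strength φR_n = 0.7 × 596.6 = 418 kN.

418 kN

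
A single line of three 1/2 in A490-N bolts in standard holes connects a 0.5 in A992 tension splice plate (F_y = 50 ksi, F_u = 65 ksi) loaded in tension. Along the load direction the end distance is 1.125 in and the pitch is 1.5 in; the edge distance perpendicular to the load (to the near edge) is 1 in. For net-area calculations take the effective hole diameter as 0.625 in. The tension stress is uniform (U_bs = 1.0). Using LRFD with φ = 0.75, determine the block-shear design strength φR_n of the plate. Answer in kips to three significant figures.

54.2 kips

Shear plane L_v = 1.125 + 2·1.5 = 4.125 in; A_gv = 4.125 × 0.5 = 2.062 in².
A_nv = (4.125 − 2.5·0.625) × 0.5 = 1.281 in².
A_nt = (1 − 0.5·0.625) × 0.5 = 0.3438 in².
0.6 F_u A_nv = 49.97 kips; 0.6 F_y A_gv = 61.88 kips → shear rupture governs the shear term.
R_n = 49.97 + 1.0 × 65 × 0.3438 = 72.31 kips.
Design strength φR_n = 0.75 × 72.31 = 54.2 kips.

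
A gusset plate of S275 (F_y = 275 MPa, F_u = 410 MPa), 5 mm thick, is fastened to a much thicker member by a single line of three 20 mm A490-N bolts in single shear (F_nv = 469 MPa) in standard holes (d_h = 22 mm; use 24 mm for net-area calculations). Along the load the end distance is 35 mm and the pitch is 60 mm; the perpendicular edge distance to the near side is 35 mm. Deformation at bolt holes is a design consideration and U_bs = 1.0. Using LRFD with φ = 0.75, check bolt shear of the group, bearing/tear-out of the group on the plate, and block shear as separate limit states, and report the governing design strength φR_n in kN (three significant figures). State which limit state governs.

Bolt shear: A_b = π·20²/4 = 314.2 mm²; R_n = 469 × 314.2 × 3 × 1 / 1000 = 442 kN → 0.75 × 442 = 332 kN.
Bearing: edge l_c = 24, r_n = 59.04 kN; interior l_c = 38, r_n = 93.48 kN; R_n = 59.04 + 2·93.48 = 246 kN → 184 kN.
Block shear: A_gv = 775, A_nv = 475, A_nt = 115 mm²; R_n = min(0.6F_uA_nv, 0.6F_yA_gv) + U_bs·F_u·A_nt = 164 kN → 123 kN.
Block shear governs: 123 kN.

123 kN (block shear governs)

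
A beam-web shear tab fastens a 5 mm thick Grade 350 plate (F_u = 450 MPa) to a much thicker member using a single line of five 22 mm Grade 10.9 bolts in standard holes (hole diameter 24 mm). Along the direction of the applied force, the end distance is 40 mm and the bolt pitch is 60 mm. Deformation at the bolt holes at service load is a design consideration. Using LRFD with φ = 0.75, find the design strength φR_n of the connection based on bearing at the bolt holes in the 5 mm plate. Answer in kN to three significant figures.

348 kN

Per bolt r_n = 1.2 l_c t F_u ≤ 2.4 d t F_u; upper limit = 2.4 × 22 × 5 × 450 / 1000 = 118.8 kN.
Edge bolt: l_c = 40 − 24/2 = 28 mm → 1.2 × 28 × 5 × 450 / 1000 = 75.6 → r_n = 75.6 kN.
Interior bolts: l_c = 60 − 24 = 36 mm → 1.2 × 36 × 5 × 450 / 1000 = 97.2 → r_n = 97.2 kN.
R_n = 1 × 75.6 + 4 × 97.2 = 464.4 kN.
Design strength φR_n = 0.75 × 464.4 = 348 kN.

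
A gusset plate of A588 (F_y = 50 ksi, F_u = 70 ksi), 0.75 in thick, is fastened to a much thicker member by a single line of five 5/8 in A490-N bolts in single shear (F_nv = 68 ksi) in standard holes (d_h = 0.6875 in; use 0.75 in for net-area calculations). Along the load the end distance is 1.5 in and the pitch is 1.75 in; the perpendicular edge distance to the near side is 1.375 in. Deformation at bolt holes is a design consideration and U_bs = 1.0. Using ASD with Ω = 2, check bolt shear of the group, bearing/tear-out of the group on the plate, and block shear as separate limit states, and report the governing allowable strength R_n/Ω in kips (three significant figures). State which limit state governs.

Bolt shear: A_b = π·0.625²/4 = 0.3068 in²; R_n = 68 × 0.3068 × 5 × 1 = 104.3 kips → 104.3 / 2 = 52.2 kips.
Bearing: edge l_c = 1.156, r_n = 72.84 kips; interior l_c = 1.062, r_n = 66.94 kips; R_n = 72.84 + 4·66.94 = 340.6 kips → 170 kips.
Block shear: A_gv = 6.375, A_nv = 3.844, A_nt = 0.75 in²; R_n = min(0.6F_uA_nv, 0.6F_yA_gv) + U_bs·F_u·A_nt = 213.9 kips → 107 kips.
Bolt shear governs: 52.2 kips.

52.2 kips (bolt shear governs)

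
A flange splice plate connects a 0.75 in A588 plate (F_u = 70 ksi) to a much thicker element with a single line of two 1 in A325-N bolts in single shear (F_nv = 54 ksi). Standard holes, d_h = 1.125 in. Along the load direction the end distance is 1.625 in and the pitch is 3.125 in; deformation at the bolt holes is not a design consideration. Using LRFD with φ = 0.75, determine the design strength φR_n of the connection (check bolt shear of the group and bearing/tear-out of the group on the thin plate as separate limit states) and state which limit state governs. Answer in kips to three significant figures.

63.6 kips (bolt shear governs)

Bolt shear: A_b = π·1²/4 = 0.7854 in²; R_n = 54 × 0.7854 × 2 × 1 = 84.82 kips → 0.75 × 84.82 = 63.6 kips.
Bearing (1.5 l_c t F_u ≤ 3.0 d t F_u): upper limit = 3.0·1·0.75·70 = 157.5 kips.
  Edge l_c = 1.625 − 1.125/2 = 1.062 → r_n = 83.67 kips; interior l_c = 3.125 − 1.125 = 2 → r_n = 157.5 kips.
  R_n,bearing = 1·83.67 + 1·157.5 = 241.2 kips → 0.75 × 241.2 = 181 kips.
Bolt shear governs: 63.6 kips.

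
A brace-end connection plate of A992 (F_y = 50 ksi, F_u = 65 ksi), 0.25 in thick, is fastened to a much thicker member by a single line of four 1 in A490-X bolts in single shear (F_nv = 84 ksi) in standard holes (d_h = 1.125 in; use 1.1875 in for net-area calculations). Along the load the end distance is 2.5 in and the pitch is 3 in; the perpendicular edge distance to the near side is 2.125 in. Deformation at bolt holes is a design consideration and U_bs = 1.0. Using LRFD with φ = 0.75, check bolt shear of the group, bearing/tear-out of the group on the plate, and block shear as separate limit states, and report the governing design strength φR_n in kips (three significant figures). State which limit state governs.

Bolt shear: A_b = π·1²/4 = 0.7854 in²; R_n = 84 × 0.7854 × 4 × 1 = 263.9 kips → 0.75 × 263.9 = 198 kips.
Bearing: edge l_c = 1.938, r_n = 37.78 kips; interior l_c = 1.875, r_n = 36.56 kips; R_n = 37.78 + 3·36.56 = 147.5 kips → 111 kips.
Block shear: A_gv = 2.875, A_nv = 1.836, A_nt = 0.3828 in²; R_n = min(0.6F_uA_nv, 0.6F_yA_gv) + U_bs·F_u·A_nt = 96.48 kips → 72.4 kips.
Block shear governs: 72.4 kips.

72.4 kips (block shear governs)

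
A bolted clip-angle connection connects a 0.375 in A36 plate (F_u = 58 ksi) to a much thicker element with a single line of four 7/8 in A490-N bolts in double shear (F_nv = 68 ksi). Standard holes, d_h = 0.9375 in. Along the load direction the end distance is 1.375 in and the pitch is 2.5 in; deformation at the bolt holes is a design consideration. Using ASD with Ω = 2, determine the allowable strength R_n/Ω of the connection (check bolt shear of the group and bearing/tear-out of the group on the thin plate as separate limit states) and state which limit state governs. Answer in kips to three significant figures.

Bolt shear: A_b = π·0.875²/4 = 0.6013 in²; R_n = 68 × 0.6013 × 4 × 2 = 327.1 kips → 327.1 / 2 = 164 kips.
Bearing (1.2 l_c t F_u ≤ 2.4 d t F_u): upper limit = 2.4·0.875·0.375·58 = 45.68 kips.
  Edge l_c = 1.375 − 0.9375/2 = 0.9062 → r_n = 23.65 kips; interior l_c = 2.5 − 0.9375 = 1.562 → r_n = 40.78 kips.
  R_n,bearing = 1·23.65 + 3·40.78 = 146 kips → 146 / 2 = 73 kips.
Bearing governs: 73 kips.

73 kips (bearing governs)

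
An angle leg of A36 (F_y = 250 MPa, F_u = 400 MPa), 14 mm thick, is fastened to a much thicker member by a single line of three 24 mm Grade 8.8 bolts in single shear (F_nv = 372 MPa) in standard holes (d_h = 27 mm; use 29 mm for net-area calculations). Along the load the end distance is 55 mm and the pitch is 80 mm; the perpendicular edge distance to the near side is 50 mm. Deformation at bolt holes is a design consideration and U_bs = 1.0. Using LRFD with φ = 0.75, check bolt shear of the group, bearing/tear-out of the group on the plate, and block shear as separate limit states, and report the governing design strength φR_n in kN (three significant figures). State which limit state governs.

Bolt shear: A_b = π·24²/4 = 452.4 mm²; R_n = 372 × 452.4 × 3 × 1 / 1000 = 504.9 kN → 0.75 × 504.9 = 379 kN.
Bearing: edge l_c = 41.5, r_n = 278.9 kN; interior l_c = 53, r_n = 322.6 kN; R_n = 278.9 + 2·322.6 = 924 kN → 693 kN.
Block shear: A_gv = 3010, A_nv = 1995, A_nt = 497 mm²; R_n = min(0.6F_uA_nv, 0.6F_yA_gv) + U_bs·F_u·A_nt = 650.3 kN → 488 kN.
Bolt shear governs: 379 kN.

379 kN (bolt shear governs)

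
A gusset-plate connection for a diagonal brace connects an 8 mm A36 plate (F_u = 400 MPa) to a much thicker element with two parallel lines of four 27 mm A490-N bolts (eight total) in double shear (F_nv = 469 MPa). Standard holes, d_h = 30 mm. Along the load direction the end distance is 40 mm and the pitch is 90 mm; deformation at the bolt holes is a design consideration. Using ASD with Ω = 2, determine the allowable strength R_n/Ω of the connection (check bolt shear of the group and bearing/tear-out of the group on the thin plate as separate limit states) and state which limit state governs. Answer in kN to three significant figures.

Bolt shear: A_b = π·27²/4 = 572.6 mm²; R_n = 469 × 572.6 × 8 × 2 / 1000 = 4296 kN → 4296 / 2 = 2150 kN.
Bearing (1.2 l_c t F_u ≤ 2.4 d t F_u): upper limit = 2.4·27·8·400 / 1000 = 207.4 kN.
  Edge l_c = 40 − 30/2 = 25 → r_n = 96 kN; interior l_c = 90 − 30 = 60 → r_n = 207.4 kN.
  R_n,bearing = 2·96 + 6·207.4 = 1436 kN → 1436 / 2 = 718 kN.
Bearing governs: 718 kN.

718 kN (bearing governs)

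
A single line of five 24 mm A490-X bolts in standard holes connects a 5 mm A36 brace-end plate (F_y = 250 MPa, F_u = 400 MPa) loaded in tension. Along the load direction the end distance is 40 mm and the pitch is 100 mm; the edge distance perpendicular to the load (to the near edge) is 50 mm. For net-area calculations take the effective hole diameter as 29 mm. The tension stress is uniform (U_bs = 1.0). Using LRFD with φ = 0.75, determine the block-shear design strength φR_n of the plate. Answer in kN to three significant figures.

301 kN

Shear plane L_v = 40 + 4·100 = 440 mm; A_gv = 440 × 5 = 2200 mm².
A_nv = (440 − 4.5·29) × 5 = 1548 mm².
A_nt = (50 − 0.5·29) × 5 = 177.5 mm².
0.6 F_u A_nv = 371.4 kN; 0.6 F_y A_gv = 330 kN → shear yielding governs the shear term.
R_n = 330 + 1.0 × 400 × 177.5 / 1000 = 401 kN.
Design strength φR_n = 0.75 × 401 = 301 kN.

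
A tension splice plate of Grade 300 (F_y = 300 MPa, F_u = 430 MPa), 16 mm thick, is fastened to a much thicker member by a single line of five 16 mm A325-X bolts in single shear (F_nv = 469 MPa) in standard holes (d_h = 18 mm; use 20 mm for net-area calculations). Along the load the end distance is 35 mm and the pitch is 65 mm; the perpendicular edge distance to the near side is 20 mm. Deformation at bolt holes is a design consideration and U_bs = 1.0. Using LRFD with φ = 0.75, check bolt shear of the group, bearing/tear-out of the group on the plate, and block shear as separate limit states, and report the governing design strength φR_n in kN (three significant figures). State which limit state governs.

354 kN (bolt shear governs)

Bolt shear: A_b = π·16²/4 = 201.1 mm²; R_n = 469 × 201.1 × 5 × 1 / 1000 = 471.5 kN → 0.75 × 471.5 = 354 kN.
Bearing: edge l_c = 26, r_n = 214.7 kN; interior l_c = 47, r_n = 264.2 kN; R_n = 214.7 + 4·264.2 = 1271 kN → 954 kN.
Block shear: A_gv = 4720, A_nv = 3280, A_nt = 160 mm²; R_n = min(0.6F_uA_nv, 0.6F_yA_gv) + U_bs·F_u·A_nt = 915 kN → 686 kN.
Bolt shear governs: 354 kN.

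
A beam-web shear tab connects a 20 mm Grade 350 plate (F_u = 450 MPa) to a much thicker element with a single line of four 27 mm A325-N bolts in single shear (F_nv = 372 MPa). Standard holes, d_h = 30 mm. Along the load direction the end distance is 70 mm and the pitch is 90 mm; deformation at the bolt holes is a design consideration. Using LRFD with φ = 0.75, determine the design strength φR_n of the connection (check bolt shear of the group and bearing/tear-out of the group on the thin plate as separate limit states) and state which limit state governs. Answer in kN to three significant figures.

639 kN (bolt shear governs)

Bolt shear: A_b = π·27²/4 = 572.6 mm²; R_n = 372 × 572.6 × 4 × 1 / 1000 = 852 kN → 0.75 × 852 = 639 kN.
Bearing (1.2 l_c t F_u ≤ 2.4 d t F_u): upper limit = 2.4·27·20·450 / 1000 = 583.2 kN.
  Edge l_c = 70 − 30/2 = 55 → r_n = 583.2 kN; interior l_c = 90 − 30 = 60 → r_n = 583.2 kN.
  R_n,bearing = 1·583.2 + 3·583.2 = 2333 kN → 0.75 × 2333 = 1750 kN.
Bolt shear governs: 639 kN.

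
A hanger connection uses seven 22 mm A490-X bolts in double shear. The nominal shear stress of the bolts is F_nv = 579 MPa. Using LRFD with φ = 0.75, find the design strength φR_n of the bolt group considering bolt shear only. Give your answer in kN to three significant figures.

A_b = π × 22² / 4 = 380.1 mm².
R_n = F_nv · A_b · n · n_s = 579 × 380.1 × 7 × 2 / 1000 = 3081 kN.
Design strength φR_n = 0.75 × 3081 = 2310 kN.

2310 kN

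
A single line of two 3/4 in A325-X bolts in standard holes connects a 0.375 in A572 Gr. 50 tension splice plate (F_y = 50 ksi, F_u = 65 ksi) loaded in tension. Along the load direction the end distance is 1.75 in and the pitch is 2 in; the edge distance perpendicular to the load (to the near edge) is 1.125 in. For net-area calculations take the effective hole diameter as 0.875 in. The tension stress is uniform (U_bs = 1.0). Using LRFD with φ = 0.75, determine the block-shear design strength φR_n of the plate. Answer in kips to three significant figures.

Shear plane L_v = 1.75 + 1·2 = 3.75 in; A_gv = 3.75 × 0.375 = 1.406 in².
A_nv = (3.75 − 1.5·0.875) × 0.375 = 0.9141 in².
A_nt = (1.125 − 0.5·0.875) × 0.375 = 0.2578 in².
0.6 F_u A_nv = 35.65 kips; 0.6 F_y A_gv = 42.19 kips → shear rupture governs the shear term.
R_n = 35.65 + 1.0 × 65 × 0.2578 = 52.41 kips.
Design strength φR_n = 0.75 × 52.41 = 39.3 kips.

39.3 kips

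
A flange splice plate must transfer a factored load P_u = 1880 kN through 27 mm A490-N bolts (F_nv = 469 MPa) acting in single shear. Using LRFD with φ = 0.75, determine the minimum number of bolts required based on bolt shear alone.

A_b = π·27²/4 = 572.6 mm².
Per-bolt design strength φR_n = 0.75 × 469 × 572.6 × 1 / 1000 = 201.4 kN.
n ≥ 1880 / 201.4 = 9.335 → use 10 bolts.

10 bolts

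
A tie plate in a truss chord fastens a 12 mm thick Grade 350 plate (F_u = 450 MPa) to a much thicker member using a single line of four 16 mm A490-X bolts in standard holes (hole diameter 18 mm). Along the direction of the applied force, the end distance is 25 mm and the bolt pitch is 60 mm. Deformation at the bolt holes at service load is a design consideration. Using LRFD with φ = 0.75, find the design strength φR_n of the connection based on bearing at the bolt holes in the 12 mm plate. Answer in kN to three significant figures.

544 kN

Per bolt r_n = 1.2 l_c t F_u ≤ 2.4 d t F_u; upper limit = 2.4 × 16 × 12 × 450 / 1000 = 207.4 kN.
Edge bolt: l_c = 25 − 18/2 = 16 mm → 1.2 × 16 × 12 × 450 / 1000 = 103.7 → r_n = 103.7 kN.
Interior bolts: l_c = 60 − 18 = 42 mm → 1.2 × 42 × 12 × 450 / 1000 = 272.2 → r_n = 207.4 kN.
R_n = 1 × 103.7 + 3 × 207.4 = 725.8 kN.
Design strength φR_n = 0.75 × 725.8 = 544 kN.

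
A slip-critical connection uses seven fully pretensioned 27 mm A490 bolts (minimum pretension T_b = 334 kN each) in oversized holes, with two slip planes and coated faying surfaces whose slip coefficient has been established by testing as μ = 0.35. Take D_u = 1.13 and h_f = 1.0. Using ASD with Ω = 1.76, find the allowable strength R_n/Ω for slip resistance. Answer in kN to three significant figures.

R_n = μ · D_u · h_f · T_b · n_s · n_b = 0.35 × 1.13 × 1.0 × 334 × 2 × 7 = 1849 kN.
Allowable strength R_n/Ω = 1849 / 1.76 = 1050 kN.

1050 kN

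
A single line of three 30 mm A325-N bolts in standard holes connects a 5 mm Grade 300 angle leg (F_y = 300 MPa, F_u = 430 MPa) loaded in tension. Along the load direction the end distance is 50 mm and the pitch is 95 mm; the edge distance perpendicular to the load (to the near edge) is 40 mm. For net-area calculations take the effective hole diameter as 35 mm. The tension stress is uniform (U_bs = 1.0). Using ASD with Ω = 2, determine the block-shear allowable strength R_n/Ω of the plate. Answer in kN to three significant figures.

123 kN

Shear plane L_v = 50 + 2·95 = 240 mm; A_gv = 240 × 5 = 1200 mm².
A_nv = (240 − 2.5·35) × 5 = 762.5 mm².
A_nt = (40 − 0.5·35) × 5 = 112.5 mm².
0.6 F_u A_nv = 196.7 kN; 0.6 F_y A_gv = 216 kN → shear rupture governs the shear term.
R_n = 196.7 + 1.0 × 430 × 112.5 / 1000 = 245.1 kN.
Allowable strength R_n/Ω = 245.1 / 2 = 123 kN.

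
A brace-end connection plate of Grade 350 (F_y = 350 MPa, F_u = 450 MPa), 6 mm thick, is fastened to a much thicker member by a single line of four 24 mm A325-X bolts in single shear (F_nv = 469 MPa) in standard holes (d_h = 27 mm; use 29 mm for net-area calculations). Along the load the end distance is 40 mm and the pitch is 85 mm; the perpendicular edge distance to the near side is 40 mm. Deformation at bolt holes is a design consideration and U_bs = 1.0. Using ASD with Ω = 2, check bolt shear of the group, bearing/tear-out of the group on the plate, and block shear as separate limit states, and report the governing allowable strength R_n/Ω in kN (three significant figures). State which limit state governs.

Bolt shear: A_b = π·24²/4 = 452.4 mm²; R_n = 469 × 452.4 × 4 × 1 / 1000 = 848.7 kN → 848.7 / 2 = 424 kN.
Bearing: edge l_c = 26.5, r_n = 85.86 kN; interior l_c = 58, r_n = 155.5 kN; R_n = 85.86 + 3·155.5 = 552.4 kN → 276 kN.
Block shear: A_gv = 1770, A_nv = 1161, A_nt = 153 mm²; R_n = min(0.6F_uA_nv, 0.6F_yA_gv) + U_bs·F_u·A_nt = 382.3 kN → 191 kN.
Block shear governs: 191 kN.

191 kN (block shear governs)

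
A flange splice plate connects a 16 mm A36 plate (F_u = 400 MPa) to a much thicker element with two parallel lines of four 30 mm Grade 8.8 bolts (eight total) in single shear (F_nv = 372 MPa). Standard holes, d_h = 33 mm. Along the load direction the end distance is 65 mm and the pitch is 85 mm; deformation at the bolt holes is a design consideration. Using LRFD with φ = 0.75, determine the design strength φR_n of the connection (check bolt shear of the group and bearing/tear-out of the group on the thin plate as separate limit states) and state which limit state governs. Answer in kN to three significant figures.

1580 kN (bolt shear governs)

Bolt shear: A_b = π·30²/4 = 706.9 mm²; R_n = 372 × 706.9 × 8 × 1 / 1000 = 2104 kN → 0.75 × 2104 = 1580 kN.
Bearing (1.2 l_c t F_u ≤ 2.4 d t F_u): upper limit = 2.4·30·16·400 / 1000 = 460.8 kN.
  Edge l_c = 65 − 33/2 = 48.5 → r_n = 372.5 kN; interior l_c = 85 − 33 = 52 → r_n = 399.4 kN.
  R_n,bearing = 2·372.5 + 6·399.4 = 3141 kN → 0.75 × 3141 = 2360 kN.
Bolt shear governs: 1580 kN.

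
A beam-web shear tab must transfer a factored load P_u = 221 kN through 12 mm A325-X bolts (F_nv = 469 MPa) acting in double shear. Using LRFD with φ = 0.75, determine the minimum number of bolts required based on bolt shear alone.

3 bolts

A_b = π·12²/4 = 113.1 mm².
Per-bolt design strength φR_n = 0.75 × 469 × 113.1 × 2 / 1000 = 79.56 kN.
n ≥ 221 / 79.56 = 2.778 → use 3 bolts.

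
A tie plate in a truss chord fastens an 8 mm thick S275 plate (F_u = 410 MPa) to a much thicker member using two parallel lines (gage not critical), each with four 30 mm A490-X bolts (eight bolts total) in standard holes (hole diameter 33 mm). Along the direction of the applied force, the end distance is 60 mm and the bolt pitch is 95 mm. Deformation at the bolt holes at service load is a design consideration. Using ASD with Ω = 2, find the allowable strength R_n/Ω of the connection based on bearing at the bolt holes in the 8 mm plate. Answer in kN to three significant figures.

880 kN

Per bolt r_n = 1.2 l_c t F_u ≤ 2.4 d t F_u; upper limit = 2.4 × 30 × 8 × 410 / 1000 = 236.2 kN.
Edge bolt: l_c = 60 − 33/2 = 43.5 mm → 1.2 × 43.5 × 8 × 410 / 1000 = 171.2 → r_n = 171.2 kN.
Interior bolts: l_c = 95 − 33 = 62 mm → 1.2 × 62 × 8 × 410 / 1000 = 244 → r_n = 236.2 kN.
R_n = 2 × 171.2 + 6 × 236.2 = 1759 kN.
Allowable strength R_n/Ω = 1759 / 2 = 880 kN.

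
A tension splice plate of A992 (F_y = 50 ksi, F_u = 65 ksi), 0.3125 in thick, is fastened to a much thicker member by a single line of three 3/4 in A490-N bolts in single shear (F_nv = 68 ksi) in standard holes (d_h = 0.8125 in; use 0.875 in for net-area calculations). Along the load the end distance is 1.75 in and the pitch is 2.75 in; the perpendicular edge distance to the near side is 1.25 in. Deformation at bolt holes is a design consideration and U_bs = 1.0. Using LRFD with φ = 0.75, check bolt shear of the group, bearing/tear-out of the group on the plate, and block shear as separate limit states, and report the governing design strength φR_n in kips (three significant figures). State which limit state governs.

58.7 kips (block shear governs)

Bolt shear: A_b = π·0.75²/4 = 0.4418 in²; R_n = 68 × 0.4418 × 3 × 1 = 90.12 kips → 0.75 × 90.12 = 67.6 kips.
Bearing: edge l_c = 1.344, r_n = 32.75 kips; interior l_c = 1.938, r_n = 36.56 kips; R_n = 32.75 + 2·36.56 = 105.9 kips → 79.4 kips.
Block shear: A_gv = 2.266, A_nv = 1.582, A_nt = 0.2539 in²; R_n = min(0.6F_uA_nv, 0.6F_yA_gv) + U_bs·F_u·A_nt = 78.2 kips → 58.7 kips.
Block shear governs: 58.7 kips.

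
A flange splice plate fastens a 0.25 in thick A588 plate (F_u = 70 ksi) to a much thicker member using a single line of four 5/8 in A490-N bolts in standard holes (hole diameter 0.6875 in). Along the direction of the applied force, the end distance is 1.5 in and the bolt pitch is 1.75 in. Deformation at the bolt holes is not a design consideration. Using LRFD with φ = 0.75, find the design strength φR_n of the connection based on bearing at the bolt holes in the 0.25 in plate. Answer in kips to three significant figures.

Per bolt r_n = 1.5 l_c t F_u ≤ 3.0 d t F_u; upper limit = 3.0 × 0.625 × 0.25 × 70 = 32.81 kips.
Edge bolt: l_c = 1.5 − 0.6875/2 = 1.156 in → 1.5 × 1.156 × 0.25 × 70 = 30.35 → r_n = 30.35 kips.
Interior bolts: l_c = 1.75 − 0.6875 = 1.062 in → 1.5 × 1.062 × 0.25 × 70 = 27.89 → r_n = 27.89 kips.
R_n = 1 × 30.35 + 3 × 27.89 = 114 kips.
Design strength φR_n = 0.75 × 114 = 85.5 kips.

85.5 kips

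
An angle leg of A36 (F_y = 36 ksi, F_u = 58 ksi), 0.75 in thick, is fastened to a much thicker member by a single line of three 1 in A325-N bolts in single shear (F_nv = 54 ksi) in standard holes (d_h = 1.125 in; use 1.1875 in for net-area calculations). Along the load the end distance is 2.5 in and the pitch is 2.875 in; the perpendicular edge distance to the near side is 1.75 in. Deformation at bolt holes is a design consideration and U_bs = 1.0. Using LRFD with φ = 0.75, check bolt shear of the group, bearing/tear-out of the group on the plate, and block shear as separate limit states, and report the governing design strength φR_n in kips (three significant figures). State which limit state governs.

95.4 kips (bolt shear governs)

Bolt shear: A_b = π·1²/4 = 0.7854 in²; R_n = 54 × 0.7854 × 3 × 1 = 127.2 kips → 0.75 × 127.2 = 95.4 kips.
Bearing: edge l_c = 1.938, r_n = 101.1 kips; interior l_c = 1.75, r_n = 91.35 kips; R_n = 101.1 + 2·91.35 = 283.8 kips → 213 kips.
Block shear: A_gv = 6.188, A_nv = 3.961, A_nt = 0.8672 in²; R_n = min(0.6F_uA_nv, 0.6F_yA_gv) + U_bs·F_u·A_nt = 183.9 kips → 138 kips.
Bolt shear governs: 95.4 kips.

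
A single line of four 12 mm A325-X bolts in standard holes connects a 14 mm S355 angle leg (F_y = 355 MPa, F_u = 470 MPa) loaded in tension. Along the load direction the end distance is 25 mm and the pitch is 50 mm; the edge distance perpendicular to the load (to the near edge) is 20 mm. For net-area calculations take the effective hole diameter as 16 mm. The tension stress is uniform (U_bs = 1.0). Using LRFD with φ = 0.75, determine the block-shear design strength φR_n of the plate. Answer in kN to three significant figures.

412 kN

Shear plane L_v = 25 + 3·50 = 175 mm; A_gv = 175 × 14 = 2450 mm².
A_nv = (175 − 3.5·16) × 14 = 1666 mm².
A_nt = (20 − 0.5·16) × 14 = 168 mm².
0.6 F_u A_nv = 469.8 kN; 0.6 F_y A_gv = 521.9 kN → shear rupture governs the shear term.
R_n = 469.8 + 1.0 × 470 × 168 / 1000 = 548.8 kN.
Design strength φR_n = 0.75 × 548.8 = 412 kN.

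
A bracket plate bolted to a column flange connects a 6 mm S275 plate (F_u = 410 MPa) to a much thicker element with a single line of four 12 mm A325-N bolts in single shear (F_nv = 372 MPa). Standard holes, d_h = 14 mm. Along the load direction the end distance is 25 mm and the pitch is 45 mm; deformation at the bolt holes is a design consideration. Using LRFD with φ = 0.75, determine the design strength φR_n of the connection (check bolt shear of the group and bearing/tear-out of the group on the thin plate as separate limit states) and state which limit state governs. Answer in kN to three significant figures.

126 kN (bolt shear governs)

Bolt shear: A_b = π·12²/4 = 113.1 mm²; R_n = 372 × 113.1 × 4 × 1 / 1000 = 168.3 kN → 0.75 × 168.3 = 126 kN.
Bearing (1.2 l_c t F_u ≤ 2.4 d t F_u): upper limit = 2.4·12·6·410 / 1000 = 70.85 kN.
  Edge l_c = 25 − 14/2 = 18 → r_n = 53.14 kN; interior l_c = 45 − 14 = 31 → r_n = 70.85 kN.
  R_n,bearing = 1·53.14 + 3·70.85 = 265.7 kN → 0.75 × 265.7 = 199 kN.
Bolt shear governs: 126 kN.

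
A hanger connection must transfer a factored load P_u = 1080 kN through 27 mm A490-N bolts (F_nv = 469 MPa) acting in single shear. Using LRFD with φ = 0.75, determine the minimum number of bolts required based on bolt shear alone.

6 bolts

A_b = π·27²/4 = 572.6 mm².
Per-bolt design strength φR_n = 0.75 × 469 × 572.6 × 1 / 1000 = 201.4 kN.
n ≥ 1080 / 201.4 = 5.363 → use 6 bolts.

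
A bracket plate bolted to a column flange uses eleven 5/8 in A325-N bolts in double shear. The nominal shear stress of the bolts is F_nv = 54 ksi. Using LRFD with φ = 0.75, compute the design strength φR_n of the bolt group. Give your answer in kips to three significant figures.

A_b = π × 0.625² / 4 = 0.3068 in².
R_n = F_nv · A_b · n · n_s = 54 × 0.3068 × 11 × 2 = 364.5 kips.
Design strength φR_n = 0.75 × 364.5 = 273 kips.

273 kips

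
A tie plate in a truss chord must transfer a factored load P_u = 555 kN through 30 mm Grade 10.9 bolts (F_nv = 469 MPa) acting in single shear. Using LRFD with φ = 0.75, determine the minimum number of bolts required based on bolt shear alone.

3 bolts

A_b = π·30²/4 = 706.9 mm².
Per-bolt design strength φR_n = 0.75 × 469 × 706.9 × 1 / 1000 = 248.6 kN.
n ≥ 555 / 248.6 = 2.232 → use 3 bolts.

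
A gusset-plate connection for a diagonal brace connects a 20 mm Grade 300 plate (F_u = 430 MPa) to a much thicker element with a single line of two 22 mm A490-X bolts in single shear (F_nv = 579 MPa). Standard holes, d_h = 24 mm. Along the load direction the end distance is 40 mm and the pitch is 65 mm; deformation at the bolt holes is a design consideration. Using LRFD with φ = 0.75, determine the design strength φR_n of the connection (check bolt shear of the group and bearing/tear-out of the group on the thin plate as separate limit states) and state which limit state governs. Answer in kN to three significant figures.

330 kN (bolt shear governs)

Bolt shear: A_b = π·22²/4 = 380.1 mm²; R_n = 579 × 380.1 × 2 × 1 / 1000 = 440.2 kN → 0.75 × 440.2 = 330 kN.
Bearing (1.2 l_c t F_u ≤ 2.4 d t F_u): upper limit = 2.4·22·20·430 / 1000 = 454.1 kN.
  Edge l_c = 40 − 24/2 = 28 → r_n = 289 kN; interior l_c = 65 − 24 = 41 → r_n = 423.1 kN.
  R_n,bearing = 1·289 + 1·423.1 = 712.1 kN → 0.75 × 712.1 = 534 kN.
Bolt shear governs: 330 kN.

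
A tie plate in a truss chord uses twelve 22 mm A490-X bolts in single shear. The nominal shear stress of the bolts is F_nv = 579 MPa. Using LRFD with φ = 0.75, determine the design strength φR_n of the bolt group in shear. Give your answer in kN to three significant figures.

1980 kN

A_b = π × 22² / 4 = 380.1 mm².
R_n = F_nv · A_b · n · n_s = 579 × 380.1 × 12 × 1 / 1000 = 2641 kN.
Design strength φR_n = 0.75 × 2641 = 1980 kN.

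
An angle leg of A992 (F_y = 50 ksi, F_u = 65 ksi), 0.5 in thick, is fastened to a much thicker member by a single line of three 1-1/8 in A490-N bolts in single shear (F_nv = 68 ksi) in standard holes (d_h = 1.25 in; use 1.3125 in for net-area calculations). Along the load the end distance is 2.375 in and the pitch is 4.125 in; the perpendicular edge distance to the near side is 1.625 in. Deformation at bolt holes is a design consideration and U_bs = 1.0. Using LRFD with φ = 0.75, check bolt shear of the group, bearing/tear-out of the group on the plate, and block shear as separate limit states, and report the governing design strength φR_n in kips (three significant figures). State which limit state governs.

Bolt shear: A_b = π·1.125²/4 = 0.994 in²; R_n = 68 × 0.994 × 3 × 1 = 202.8 kips → 0.75 × 202.8 = 152 kips.
Bearing: edge l_c = 1.75, r_n = 68.25 kips; interior l_c = 2.875, r_n = 87.75 kips; R_n = 68.25 + 2·87.75 = 243.7 kips → 183 kips.
Block shear: A_gv = 5.312, A_nv = 3.672, A_nt = 0.4844 in²; R_n = min(0.6F_uA_nv, 0.6F_yA_gv) + U_bs·F_u·A_nt = 174.7 kips → 131 kips.
Block shear governs: 131 kips.

131 kips (block shear governs)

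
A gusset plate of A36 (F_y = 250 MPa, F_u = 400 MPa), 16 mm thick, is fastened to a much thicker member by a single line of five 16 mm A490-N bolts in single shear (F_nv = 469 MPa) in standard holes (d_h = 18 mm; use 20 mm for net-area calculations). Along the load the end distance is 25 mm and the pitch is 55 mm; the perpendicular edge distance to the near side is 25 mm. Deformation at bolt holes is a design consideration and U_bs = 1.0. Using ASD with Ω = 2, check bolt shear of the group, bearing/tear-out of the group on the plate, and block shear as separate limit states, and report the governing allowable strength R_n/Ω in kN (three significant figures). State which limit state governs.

236 kN (bolt shear governs)

Bolt shear: A_b = π·16²/4 = 201.1 mm²; R_n = 469 × 201.1 × 5 × 1 / 1000 = 471.5 kN → 471.5 / 2 = 236 kN.
Bearing: edge l_c = 16, r_n = 122.9 kN; interior l_c = 37, r_n = 245.8 kN; R_n = 122.9 + 4·245.8 = 1106 kN → 553 kN.
Block shear: A_gv = 3920, A_nv = 2480, A_nt = 240 mm²; R_n = min(0.6F_uA_nv, 0.6F_yA_gv) + U_bs·F_u·A_nt = 684 kN → 342 kN.
Bolt shear governs: 236 kN.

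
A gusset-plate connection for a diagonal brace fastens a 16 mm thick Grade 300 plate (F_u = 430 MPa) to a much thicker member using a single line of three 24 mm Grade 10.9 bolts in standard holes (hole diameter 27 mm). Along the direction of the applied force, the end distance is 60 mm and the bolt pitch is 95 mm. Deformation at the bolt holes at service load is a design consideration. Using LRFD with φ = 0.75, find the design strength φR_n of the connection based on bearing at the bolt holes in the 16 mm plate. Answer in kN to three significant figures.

882 kN

Per bolt r_n = 1.2 l_c t F_u ≤ 2.4 d t F_u; upper limit = 2.4 × 24 × 16 × 430 / 1000 = 396.3 kN.
Edge bolt: l_c = 60 − 27/2 = 46.5 mm → 1.2 × 46.5 × 16 × 430 / 1000 = 383.9 → r_n = 383.9 kN.
Interior bolts: l_c = 95 − 27 = 68 mm → 1.2 × 68 × 16 × 430 / 1000 = 561.4 → r_n = 396.3 kN.
R_n = 1 × 383.9 + 2 × 396.3 = 1176 kN.
Design strength φR_n = 0.75 × 1176 = 882 kN.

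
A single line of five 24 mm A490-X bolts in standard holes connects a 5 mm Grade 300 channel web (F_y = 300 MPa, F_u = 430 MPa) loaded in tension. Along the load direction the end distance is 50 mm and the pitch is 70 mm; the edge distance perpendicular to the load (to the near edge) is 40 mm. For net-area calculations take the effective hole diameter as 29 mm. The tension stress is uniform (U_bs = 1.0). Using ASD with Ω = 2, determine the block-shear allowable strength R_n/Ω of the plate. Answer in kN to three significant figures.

Shear plane L_v = 50 + 4·70 = 330 mm; A_gv = 330 × 5 = 1650 mm².
A_nv = (330 − 4.5·29) × 5 = 997.5 mm².
A_nt = (40 − 0.5·29) × 5 = 127.5 mm².
0.6 F_u A_nv = 257.4 kN; 0.6 F_y A_gv = 297 kN → shear rupture governs the shear term.
R_n = 257.4 + 1.0 × 430 × 127.5 / 1000 = 312.2 kN.
Allowable strength R_n/Ω = 312.2 / 2 = 156 kN.

156 kN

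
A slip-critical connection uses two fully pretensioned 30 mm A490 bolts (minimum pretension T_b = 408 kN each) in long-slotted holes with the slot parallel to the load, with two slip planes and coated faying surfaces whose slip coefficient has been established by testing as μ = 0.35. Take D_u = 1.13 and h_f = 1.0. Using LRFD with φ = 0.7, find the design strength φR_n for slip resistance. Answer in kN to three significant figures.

452 kN

R_n = μ · D_u · h_f · T_b · n_s · n_b = 0.35 × 1.13 × 1.0 × 408 × 2 × 2 = 645.5 kN.
Design strength φR_n = 0.7 × 645.5 = 452 kN.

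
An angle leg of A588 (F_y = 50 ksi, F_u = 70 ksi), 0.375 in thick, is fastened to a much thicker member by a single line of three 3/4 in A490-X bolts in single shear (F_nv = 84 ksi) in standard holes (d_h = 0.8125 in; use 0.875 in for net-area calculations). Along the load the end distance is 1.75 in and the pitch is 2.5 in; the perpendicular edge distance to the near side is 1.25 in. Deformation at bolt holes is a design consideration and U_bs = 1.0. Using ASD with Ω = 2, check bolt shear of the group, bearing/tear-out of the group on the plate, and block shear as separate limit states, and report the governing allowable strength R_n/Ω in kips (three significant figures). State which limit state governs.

Bolt shear: A_b = π·0.75²/4 = 0.4418 in²; R_n = 84 × 0.4418 × 3 × 1 = 111.3 kips → 111.3 / 2 = 55.7 kips.
Bearing: edge l_c = 1.344, r_n = 42.33 kips; interior l_c = 1.688, r_n = 47.25 kips; R_n = 42.33 + 2·47.25 = 136.8 kips → 68.4 kips.
Block shear: A_gv = 2.531, A_nv = 1.711, A_nt = 0.3047 in²; R_n = min(0.6F_uA_nv, 0.6F_yA_gv) + U_bs·F_u·A_nt = 93.19 kips → 46.6 kips.
Block shear governs: 46.6 kips.

46.6 kips (block shear governs)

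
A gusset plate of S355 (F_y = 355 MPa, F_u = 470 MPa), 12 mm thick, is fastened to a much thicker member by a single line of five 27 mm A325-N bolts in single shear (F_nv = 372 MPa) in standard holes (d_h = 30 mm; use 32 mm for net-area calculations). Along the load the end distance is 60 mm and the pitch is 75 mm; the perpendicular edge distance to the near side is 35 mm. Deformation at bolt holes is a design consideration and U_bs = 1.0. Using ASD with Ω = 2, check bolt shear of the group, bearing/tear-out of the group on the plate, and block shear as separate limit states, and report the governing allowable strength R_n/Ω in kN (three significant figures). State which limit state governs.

Bolt shear: A_b = π·27²/4 = 572.6 mm²; R_n = 372 × 572.6 × 5 × 1 / 1000 = 1065 kN → 1065 / 2 = 532 kN.
Bearing: edge l_c = 45, r_n = 304.6 kN; interior l_c = 45, r_n = 304.6 kN; R_n = 304.6 + 4·304.6 = 1523 kN → 761 kN.
Block shear: A_gv = 4320, A_nv = 2592, A_nt = 228 mm²; R_n = min(0.6F_uA_nv, 0.6F_yA_gv) + U_bs·F_u·A_nt = 838.1 kN → 419 kN.
Block shear governs: 419 kN.

419 kN (block shear governs)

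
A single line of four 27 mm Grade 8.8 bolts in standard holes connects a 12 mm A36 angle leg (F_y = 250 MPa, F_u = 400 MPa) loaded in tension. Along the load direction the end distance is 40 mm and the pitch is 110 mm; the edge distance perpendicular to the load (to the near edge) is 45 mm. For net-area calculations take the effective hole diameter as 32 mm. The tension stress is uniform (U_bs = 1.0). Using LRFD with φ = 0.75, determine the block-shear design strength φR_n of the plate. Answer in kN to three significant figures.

Shear plane L_v = 40 + 3·110 = 370 mm; A_gv = 370 × 12 = 4440 mm².
A_nv = (370 − 3.5·32) × 12 = 3096 mm².
A_nt = (45 − 0.5·32) × 12 = 348 mm².
0.6 F_u A_nv = 743 kN; 0.6 F_y A_gv = 666 kN → shear yielding governs the shear term.
R_n = 666 + 1.0 × 400 × 348 / 1000 = 805.2 kN.
Design strength φR_n = 0.75 × 805.2 = 604 kN.

604 kN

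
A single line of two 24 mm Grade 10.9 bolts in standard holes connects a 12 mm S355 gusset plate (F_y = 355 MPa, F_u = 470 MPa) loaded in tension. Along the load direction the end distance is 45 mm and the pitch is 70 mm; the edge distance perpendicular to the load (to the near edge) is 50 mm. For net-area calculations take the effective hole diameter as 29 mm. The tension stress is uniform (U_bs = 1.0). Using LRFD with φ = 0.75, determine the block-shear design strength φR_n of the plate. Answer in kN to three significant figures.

332 kN

Shear plane L_v = 45 + 1·70 = 115 mm; A_gv = 115 × 12 = 1380 mm².
A_nv = (115 − 1.5·29) × 12 = 858 mm².
A_nt = (50 − 0.5·29) × 12 = 426 mm².
0.6 F_u A_nv = 242 kN; 0.6 F_y A_gv = 293.9 kN → shear rupture governs the shear term.
R_n = 242 + 1.0 × 470 × 426 / 1000 = 442.2 kN.
Design strength φR_n = 0.75 × 442.2 = 332 kN.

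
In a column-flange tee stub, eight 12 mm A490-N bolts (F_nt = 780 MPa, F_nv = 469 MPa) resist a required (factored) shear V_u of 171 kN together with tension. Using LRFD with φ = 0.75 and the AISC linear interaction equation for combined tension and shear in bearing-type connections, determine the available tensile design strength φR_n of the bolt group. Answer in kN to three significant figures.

A_b = π·12²/4 = 113.1 mm²; f_rv = 171 × 1000 / (8 × 113.1) = 189 MPa.
F'_nt = 1.3 F_nt − (F_nt / φF_nv) f_rv = 1.3·780 − (780/(0.75·469))·189 = 594.9 MPa, capped at F_nt → F'_nt = 594.9 MPa.
R_n = F'_nt · A_b · n = 594.9 × 113.1 × 8 / 1000 = 538.3 kN.
Design strength φR_n = 0.75 × 538.3 = 404 kN.

404 kN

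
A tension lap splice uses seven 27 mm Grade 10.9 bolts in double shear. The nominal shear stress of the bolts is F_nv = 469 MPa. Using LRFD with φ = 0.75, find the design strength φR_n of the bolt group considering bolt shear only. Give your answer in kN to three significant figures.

A_b = π × 27² / 4 = 572.6 mm².
R_n = F_nv · A_b · n · n_s = 469 × 572.6 × 7 × 2 / 1000 = 3759 kN.
Design strength φR_n = 0.75 × 3759 = 2820 kN.

2820 kN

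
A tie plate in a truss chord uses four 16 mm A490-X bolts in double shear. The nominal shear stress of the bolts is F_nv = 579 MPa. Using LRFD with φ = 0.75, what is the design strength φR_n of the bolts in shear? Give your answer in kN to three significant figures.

A_b = π × 16² / 4 = 201.1 mm².
R_n = F_nv · A_b · n · n_s = 579 × 201.1 × 4 × 2 / 1000 = 931.3 kN.
Design strength φR_n = 0.75 × 931.3 = 698 kN.

698 kN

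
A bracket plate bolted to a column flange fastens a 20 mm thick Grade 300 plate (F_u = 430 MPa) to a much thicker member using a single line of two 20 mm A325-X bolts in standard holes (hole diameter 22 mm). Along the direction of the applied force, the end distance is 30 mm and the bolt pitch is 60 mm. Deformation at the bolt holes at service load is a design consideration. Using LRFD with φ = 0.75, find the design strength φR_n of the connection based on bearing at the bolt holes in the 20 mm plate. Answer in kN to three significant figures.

441 kN

Per bolt r_n = 1.2 l_c t F_u ≤ 2.4 d t F_u; upper limit = 2.4 × 20 × 20 × 430 / 1000 = 412.8 kN.
Edge bolt: l_c = 30 − 22/2 = 19 mm → 1.2 × 19 × 20 × 430 / 1000 = 196.1 → r_n = 196.1 kN.
Interior bolts: l_c = 60 − 22 = 38 mm → 1.2 × 38 × 20 × 430 / 1000 = 392.2 → r_n = 392.2 kN.
R_n = 1 × 196.1 + 1 × 392.2 = 588.2 kN.
Design strength φR_n = 0.75 × 588.2 = 441 kN.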